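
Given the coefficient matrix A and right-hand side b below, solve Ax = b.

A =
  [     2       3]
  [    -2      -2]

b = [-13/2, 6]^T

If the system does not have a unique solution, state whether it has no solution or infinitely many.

Row-reduce the augmented matrix:
R1 ← R1 / (2).
R2 ← R2 + 2·R1.
R1 ← R1 − 3/2·R2.
Reading off the reduced rows gives x_1 = -5/2, x_2 = -1/2.

x_1 = -5/2, x_2 = -1/2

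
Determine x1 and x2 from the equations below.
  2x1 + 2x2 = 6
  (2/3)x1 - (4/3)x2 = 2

Row-reduce the augmented matrix:
R1 ← R1 / (2).
R2 ← R2 − 2/3·R1.
R2 ← R2 / (-2).
R1 ← R1 − 1·R2.
Reading off the reduced rows gives x1 = 3, x2 = 0.

x1 = 3, x2 = 0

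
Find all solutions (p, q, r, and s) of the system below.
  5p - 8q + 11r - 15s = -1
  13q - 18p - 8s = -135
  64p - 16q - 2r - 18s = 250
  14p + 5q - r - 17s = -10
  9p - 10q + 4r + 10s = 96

p = 4, q = -3, r = 0, s = 3

Row-reduce the augmented matrix:
R1 ← R1 / (5).
R2 ← R2 + 18·R1.
R3 ← R3 − 64·R1.
R4 ← R4 − 14·R1.
R5 ← R5 − 9·R1.
R2 ← R2 / (-79/5).
R1 ← R1 + 8/5·R2.
R3 ← R3 − 432/5·R2.
R4 ← R4 − 137/5·R2.
R5 ← R5 − 22/5·R2.
R3 ← R3 / (5826/79).
R1 ← R1 + 143/79·R3.
R2 ← R2 + 198/79·R3.
R4 ← R4 − 2913/79·R3.
R5 ← R5 + 377/79·R3.
Swap R4 and R5.
R4 ← R4 / (8792/971).
R1 ← R1 + 750/971·R4.
R2 ← R2 + 1636/971·R4.
R3 ← R3 + 2173/971·R4.
R5 reduces to 0 = 0, so the extra equation is consistent.
Reading off the reduced rows gives p = 4, q = -3, r = 0, s = 3.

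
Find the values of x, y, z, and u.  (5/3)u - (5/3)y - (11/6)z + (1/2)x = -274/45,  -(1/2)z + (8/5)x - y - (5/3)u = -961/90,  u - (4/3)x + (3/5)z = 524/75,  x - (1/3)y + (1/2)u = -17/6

Row-reduce the augmented matrix:
R1 ← R1 / (1/2).
R2 ← R2 − 8/5·R1.
R3 ← R3 + 4/3·R1.
R4 ← R4 − 1·R1.
R2 ← R2 / (13/3).
R1 ← R1 + 10/3·R2.
R3 ← R3 + 40/9·R2.
R4 ← R4 − 3·R2.
R3 ← R3 / (79/65).
R1 ← R1 − 6/13·R3.
R2 ← R2 − 161/130·R3.
R4 ← R4 + 19/390·R3.
R4 ← R4 / (4145/2133).
R1 ← R1 + 110/79·R4.
R2 ← R2 − 217/1422·R4.
R3 ← R3 + 1015/711·R4.
Reading off the reduced rows gives x = -3, y = 2, z = 11/5, u = 5/3.

x = -3, y = 2, z = 11/5, u = 5/3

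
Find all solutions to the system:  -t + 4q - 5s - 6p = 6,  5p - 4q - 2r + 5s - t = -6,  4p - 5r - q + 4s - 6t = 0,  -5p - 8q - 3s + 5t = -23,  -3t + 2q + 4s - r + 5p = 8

Row-reduce:
R1 ← R1 / (-6).
R2 ← R2 − 5·R1.
R3 ← R3 − 4·R1.
R4 ← R4 + 5·R1.
R5 ← R5 − 5·R1.
R2 ← R2 / (-2/3).
R1 ← R1 + 2/3·R2.
R3 ← R3 − 5/3·R2.
R4 ← R4 + 34/3·R2.
R5 ← R5 − 16/3·R2.
R3 ← R3 / (-10).
R1 ← R1 − 2·R3.
R2 ← R2 − 3·R3.
R4 ← R4 − 34·R3.
R5 ← R5 + 17·R3.
R4 ← R4 / (-73/20).
R1 ← R1 − 11/20·R4.
R2 ← R2 + 17/40·R4.
R3 ← R3 + 11/40·R4.
R5 ← R5 − 73/40·R4.
Row 5 reduces to 0 = -1/2, a contradiction. The system is inconsistent.

no solution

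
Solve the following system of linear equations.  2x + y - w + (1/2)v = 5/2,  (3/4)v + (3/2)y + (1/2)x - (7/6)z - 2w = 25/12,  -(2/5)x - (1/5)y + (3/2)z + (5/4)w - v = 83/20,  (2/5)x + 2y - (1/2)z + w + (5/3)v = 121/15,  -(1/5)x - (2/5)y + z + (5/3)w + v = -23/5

Row-reduce the augmented matrix:
R1 ← R1 / (2).
R2 ← R2 − 1/2·R1.
R3 ← R3 + 2/5·R1.
R4 ← R4 − 2/5·R1.
R5 ← R5 + 1/5·R1.
R2 ← R2 / (5/4).
R1 ← R1 − 1/2·R2.
R4 ← R4 − 9/5·R2.
R5 ← R5 + 3/10·R2.
R3 ← R3 / (3/2).
R1 ← R1 − 7/15·R3.
R2 ← R2 + 14/15·R3.
R4 ← R4 − 59/50·R3.
R5 ← R5 − 18/25·R3.
R4 ← R4 / (1447/500).
R1 ← R1 + 19/150·R4.
R2 ← R2 + 56/75·R4.
R3 ← R3 − 7/10·R4.
R5 ← R5 − 241/375·R4.
R5 ← R5 / (17278/13023).
R1 ← R1 − 4430/13023·R5.
R2 ← R2 − 7675/26046·R5.
R3 ← R3 + 4048/4341·R5.
R4 ← R4 − 2062/4341·R5.
Reading off the reduced rows gives x = 1, y = 6, z = -2, w = 3, v = -5.

x = 1, y = 6, z = -2, w = 3, v = -5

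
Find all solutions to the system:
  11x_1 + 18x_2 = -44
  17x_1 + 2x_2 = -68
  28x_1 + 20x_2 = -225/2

Row-reduce:
R1 ← R1 / (11).
R2 ← R2 − 17·R1.
R3 ← R3 − 28·R1.
R2 ← R2 / (-284/11).
R1 ← R1 − 18/11·R2.
R3 ← R3 + 284/11·R2.
Row 3 reduces to 0 = -1/2, a contradiction. The system is inconsistent.

no solution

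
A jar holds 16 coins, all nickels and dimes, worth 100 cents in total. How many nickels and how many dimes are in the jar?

nickels: 12, dimes: 4

Let n = nickels, d = dimes.
  n + d = 16
  5n + 10d = 100
From equation 1: n = 16 − d.
Substitute into equation 2 and solve: d = 4.
Then n = 12.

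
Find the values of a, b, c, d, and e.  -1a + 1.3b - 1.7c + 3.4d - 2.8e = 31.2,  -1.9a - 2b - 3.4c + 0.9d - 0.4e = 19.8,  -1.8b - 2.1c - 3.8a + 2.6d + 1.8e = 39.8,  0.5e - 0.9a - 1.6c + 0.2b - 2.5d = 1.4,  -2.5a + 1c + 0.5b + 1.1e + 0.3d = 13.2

Row-reduce the augmented matrix:
R1 ← R1 / (-1).
R2 ← R2 + 19/10·R1.
R3 ← R3 + 19/5·R1.
R4 ← R4 + 9/10·R1.
R5 ← R5 + 5/2·R1.
R2 ← R2 / (-447/100).
R1 ← R1 + 13/10·R2.
R3 ← R3 + 337/50·R2.
R4 ← R4 + 97/100·R2.
R5 ← R5 + 11/4·R2.
R3 ← R3 / (4127/894).
R1 ← R1 − 782/447·R3.
R2 ← R2 − 17/447·R3.
R4 ← R4 + 74/2235·R3.
R5 ← R5 − 4787/894·R3.
R4 ← R4 / (-450602/103175).
R1 ← R1 + 21649/20635·R4.
R2 ← R2 − 25996/20635·R4.
R3 ← R3 + 8656/20635·R4.
R5 ← R5 + 52274/20635·R4.
R5 ← R5 / (-2145668/1126505).
R1 ← R1 + 911569/901204·R5.
R2 ← R2 + 128079/225301·R5.
R3 ← R3 − 202046/225301·R5.
R4 ← R4 + 410299/901204·R5.
Reading off the reduced rows gives a = -4, b = 6, c = -6, d = 6, e = 4.

a = -4, b = 6, c = -6, d = 6, e = 4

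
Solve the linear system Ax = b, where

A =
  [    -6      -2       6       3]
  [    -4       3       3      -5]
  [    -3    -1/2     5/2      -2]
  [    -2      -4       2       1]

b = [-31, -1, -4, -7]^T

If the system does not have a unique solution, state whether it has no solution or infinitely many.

Row-reduce:
R1 ← R1 / (-6).
R2 ← R2 + 4·R1.
R3 ← R3 + 3·R1.
R4 ← R4 + 2·R1.
R2 ← R2 / (13/3).
R1 ← R1 − 1/3·R2.
R3 ← R3 − 1/2·R2.
R4 ← R4 + 10/3·R2.
R3 ← R3 / (-5/13).
R1 ← R1 + 12/13·R3.
R2 ← R2 + 3/13·R3.
R4 ← R4 + 10/13·R3.
Rank is 3 with 4 unknowns, leaving x_4 free.

infinitely many solutions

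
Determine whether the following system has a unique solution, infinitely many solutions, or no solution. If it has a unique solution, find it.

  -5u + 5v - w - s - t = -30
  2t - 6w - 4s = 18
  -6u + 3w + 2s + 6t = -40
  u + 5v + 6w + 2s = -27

Row-reduce:
R1 ← R1 / (-5).
R3 ← R3 + 6·R1.
R4 ← R4 − 1·R1.
Swap R2 and R3.
R2 ← R2 / (-6).
R1 ← R1 + 1·R2.
R4 ← R4 − 6·R2.
R3 ← R3 / (-6).
R1 ← R1 + 1/2·R3.
R2 ← R2 + 7/10·R3.
R4 ← R4 − 10·R3.
R4 ← R4 / (-5/3).
R2 ← R2 + 1/15·R4.
R3 ← R3 − 2/3·R4.
Rank is 4 with 5 unknowns, leaving t free.

infinitely many solutions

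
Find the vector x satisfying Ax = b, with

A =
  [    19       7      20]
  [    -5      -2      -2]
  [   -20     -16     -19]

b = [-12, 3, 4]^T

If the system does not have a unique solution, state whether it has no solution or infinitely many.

x_1 = -1, x_2 = 1, x_3 = 0

Row-reduce the augmented matrix:
R1 ← R1 / (19).
R2 ← R2 + 5·R1.
R3 ← R3 + 20·R1.
R2 ← R2 / (-3/19).
R1 ← R1 − 7/19·R2.
R3 ← R3 + 164/19·R2.
R3 ← R3 / (-529/3).
R1 ← R1 − 26/3·R3.
R2 ← R2 + 62/3·R3.
Reading off the reduced rows gives x_1 = -1, x_2 = 1, x_3 = 0.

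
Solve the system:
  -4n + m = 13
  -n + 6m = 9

m = 1, n = -3

Row-reduce the augmented matrix:
R2 ← R2 − 6·R1.
R2 ← R2 / (23).
R1 ← R1 + 4·R2.
Reading off the reduced rows gives m = 1, n = -3.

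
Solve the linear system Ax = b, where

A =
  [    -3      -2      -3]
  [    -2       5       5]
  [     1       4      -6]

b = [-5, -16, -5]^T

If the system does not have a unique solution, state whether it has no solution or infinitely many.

x_1 = 3, x_2 = -2, x_3 = 0

Row-reduce the augmented matrix:
R1 ← R1 / (-3).
R2 ← R2 + 2·R1.
R3 ← R3 − 1·R1.
R2 ← R2 / (19/3).
R1 ← R1 − 2/3·R2.
R3 ← R3 − 10/3·R2.
R3 ← R3 / (-203/19).
R1 ← R1 − 5/19·R3.
R2 ← R2 − 21/19·R3.
Reading off the reduced rows gives x_1 = 3, x_2 = -2, x_3 = 0.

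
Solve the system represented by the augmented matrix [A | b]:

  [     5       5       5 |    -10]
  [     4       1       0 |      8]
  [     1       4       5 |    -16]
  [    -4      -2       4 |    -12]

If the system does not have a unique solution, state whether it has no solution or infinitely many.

Row-reduce:
R1 ← R1 / (5).
R2 ← R2 − 4·R1.
R3 ← R3 − 1·R1.
R4 ← R4 + 4·R1.
R2 ← R2 / (-3).
R1 ← R1 − 1·R2.
R3 ← R3 − 3·R2.
R4 ← R4 − 2·R2.
Swap R3 and R4.
R3 ← R3 / (16/3).
R1 ← R1 + 1/3·R3.
R2 ← R2 − 4/3·R3.
Row 4 reduces to 0 = 2, a contradiction. The system is inconsistent.

no solution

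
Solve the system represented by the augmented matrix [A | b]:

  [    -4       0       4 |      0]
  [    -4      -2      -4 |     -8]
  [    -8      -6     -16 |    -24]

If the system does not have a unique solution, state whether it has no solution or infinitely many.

Row-reduce:
R1 ← R1 / (-4).
R2 ← R2 + 4·R1.
R3 ← R3 + 8·R1.
R2 ← R2 / (-2).
R3 ← R3 + 6·R2.
Rank is 2 with 3 unknowns, leaving x_3 free.

infinitely many solutions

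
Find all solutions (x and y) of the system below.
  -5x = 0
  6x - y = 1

Row-reduce the augmented matrix:
R1 ← R1 / (-5).
R2 ← R2 − 6·R1.
R2 ← R2 / (-1).
Reading off the reduced rows gives x = 0, y = -1.

x = 0, y = -1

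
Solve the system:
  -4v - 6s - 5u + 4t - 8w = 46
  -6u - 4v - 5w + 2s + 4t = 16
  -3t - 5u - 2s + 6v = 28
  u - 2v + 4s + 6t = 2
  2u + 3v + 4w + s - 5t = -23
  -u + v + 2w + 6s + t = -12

no solution

Row-reduce:
R1 ← R1 / (-5).
R2 ← R2 + 6·R1.
R3 ← R3 + 5·R1.
R4 ← R4 − 1·R1.
R5 ← R5 − 2·R1.
R6 ← R6 + 1·R1.
R2 ← R2 / (4/5).
R1 ← R1 − 4/5·R2.
R3 ← R3 − 10·R2.
R4 ← R4 + 14/5·R2.
R5 ← R5 − 7/5·R2.
R6 ← R6 − 9/5·R2.
R3 ← R3 / (-99/2).
R1 ← R1 + 3·R3.
R2 ← R2 − 23/4·R3.
R4 ← R4 − 29/2·R3.
R5 ← R5 + 29/4·R3.
R6 ← R6 + 27/4·R3.
R4 ← R4 / (82/33).
R1 ← R1 + 14/11·R4.
R2 ← R2 + 46/33·R4.
R3 ← R3 − 74/33·R4.
R5 ← R5 + 41/33·R4.
R6 ← R6 − 18/11·R4.
Swap R5 and R6.
R5 ← R5 / (-133/82).
R1 ← R1 − 95/41·R5.
R2 ← R2 − 171/82·R5.
R3 ← R3 + 183/41·R5.
R4 ← R4 − 161/82·R5.
Row 6 reduces to 0 = 1, a contradiction. The system is inconsistent.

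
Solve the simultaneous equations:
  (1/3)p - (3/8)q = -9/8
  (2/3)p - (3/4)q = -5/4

Row-reduce:
R1 ← R1 / (1/3).
R2 ← R2 − 2/3·R1.
Row 2 reduces to 0 = 1, a contradiction. The system is inconsistent.

no solution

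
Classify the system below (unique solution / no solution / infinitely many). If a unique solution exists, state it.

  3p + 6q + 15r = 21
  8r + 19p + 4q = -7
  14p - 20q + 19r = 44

Row-reduce the augmented matrix:
R1 ← R1 / (3).
R2 ← R2 − 19·R1.
R3 ← R3 − 14·R1.
R2 ← R2 / (-34).
R1 ← R1 − 2·R2.
R3 ← R3 + 48·R2.
R3 ← R3 / (1221/17).
R1 ← R1 + 2/17·R3.
R2 ← R2 − 87/34·R3.
Reading off the reduced rows gives p = -1, q = -1, r = 2.

p = -1, q = -1, r = 2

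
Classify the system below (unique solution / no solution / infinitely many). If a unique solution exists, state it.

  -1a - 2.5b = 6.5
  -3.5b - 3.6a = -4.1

a = 6, b = -5

From equation 1: a = -13/2 − 5/2·b.
Substitute into equation 2 and solve: b = -5.
Then a = 6.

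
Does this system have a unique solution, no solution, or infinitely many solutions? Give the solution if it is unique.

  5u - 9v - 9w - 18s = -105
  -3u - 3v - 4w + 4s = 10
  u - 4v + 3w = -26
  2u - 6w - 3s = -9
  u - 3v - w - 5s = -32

u = -3, v = 5, w = -1, s = 3

Row-reduce the augmented matrix:
R1 ← R1 / (5).
R2 ← R2 + 3·R1.
R3 ← R3 − 1·R1.
R4 ← R4 − 2·R1.
R5 ← R5 − 1·R1.
R2 ← R2 / (-42/5).
R1 ← R1 + 9/5·R2.
R3 ← R3 + 11/5·R2.
R4 ← R4 − 18/5·R2.
R5 ← R5 + 6/5·R2.
R3 ← R3 / (305/42).
R1 ← R1 − 3/14·R3.
R2 ← R2 − 47/42·R3.
R4 ← R4 + 45/7·R3.
R5 ← R5 − 15/7·R3.
R4 ← R4 / (369/61).
R1 ← R1 + 702/305·R4.
R2 ← R2 + 6/305·R4.
R3 ← R3 − 226/305·R4.
R5 ← R5 + 123/61·R4.
R5 reduces to 0 = 0, so the extra equation is consistent.
Reading off the reduced rows gives u = -3, v = 5, w = -1, s = 3.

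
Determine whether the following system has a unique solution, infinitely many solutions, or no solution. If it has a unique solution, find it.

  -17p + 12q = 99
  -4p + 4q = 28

Row-reduce the augmented matrix:
R1 ← R1 / (-17).
R2 ← R2 + 4·R1.
R2 ← R2 / (20/17).
R1 ← R1 + 12/17·R2.
Reading off the reduced rows gives p = -3, q = 4.

p = -3, q = 4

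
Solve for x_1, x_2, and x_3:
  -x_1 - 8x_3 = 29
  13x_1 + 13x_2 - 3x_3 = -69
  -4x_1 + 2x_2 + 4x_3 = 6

Row-reduce the augmented matrix:
R1 ← R1 / (-1).
R2 ← R2 − 13·R1.
R3 ← R3 + 4·R1.
R2 ← R2 / (13).
R3 ← R3 − 2·R2.
R3 ← R3 / (682/13).
R1 ← R1 − 8·R3.
R2 ← R2 + 107/13·R3.
Reading off the reduced rows gives x_1 = -5, x_2 = -1, x_3 = -3.

x_1 = -5, x_2 = -1, x_3 = -3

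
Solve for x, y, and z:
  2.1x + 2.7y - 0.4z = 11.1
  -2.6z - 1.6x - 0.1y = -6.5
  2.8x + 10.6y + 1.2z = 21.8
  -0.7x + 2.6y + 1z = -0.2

x = 4, y = 1, z = 0

Row-reduce the augmented matrix:
R1 ← R1 / (21/10).
R2 ← R2 + 8/5·R1.
R3 ← R3 − 14/5·R1.
R4 ← R4 + 7/10·R1.
R2 ← R2 / (137/70).
R1 ← R1 − 9/7·R2.
R3 ← R3 − 7·R2.
R4 ← R4 − 7/2·R2.
R3 ← R3 / (8304/685).
R1 ← R1 − 706/411·R3.
R2 ← R2 + 610/411·R3.
R4 ← R4 − 4152/685·R3.
R4 reduces to 0 = 0, so the extra equation is consistent.
Reading off the reduced rows gives x = 4, y = 1, z = 0.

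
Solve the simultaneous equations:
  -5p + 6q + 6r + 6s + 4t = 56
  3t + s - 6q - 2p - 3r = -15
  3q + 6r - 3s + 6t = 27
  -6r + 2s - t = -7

Row-reduce:
R1 ← R1 / (-5).
R2 ← R2 + 2·R1.
R2 ← R2 / (-42/5).
R1 ← R1 + 6/5·R2.
R3 ← R3 − 3·R2.
R3 ← R3 / (57/14).
R1 ← R1 + 3/7·R3.
R2 ← R2 − 9/14·R3.
R4 ← R4 + 6·R3.
R4 ← R4 / (-60/19).
R1 ← R1 + 26/19·R4.
R2 ← R2 − 41/57·R4.
R3 ← R3 + 49/57·R4.
Rank is 4 with 5 unknowns, leaving t free.

infinitely many solutions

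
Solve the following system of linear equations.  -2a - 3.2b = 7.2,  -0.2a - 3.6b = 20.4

Row-reduce the augmented matrix:
R1 ← R1 / (-2).
R2 ← R2 + 1/5·R1.
R2 ← R2 / (-82/25).
R1 ← R1 − 8/5·R2.
Reading off the reduced rows gives a = 6, b = -6.

a = 6, b = -6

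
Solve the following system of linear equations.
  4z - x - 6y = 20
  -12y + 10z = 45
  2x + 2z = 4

Row-reduce:
R1 ← R1 / (-1).
R3 ← R3 − 2·R1.
R2 ← R2 / (-12).
R1 ← R1 − 6·R2.
R3 ← R3 + 12·R2.
Row 3 reduces to 0 = -1, a contradiction. The system is inconsistent.

no solution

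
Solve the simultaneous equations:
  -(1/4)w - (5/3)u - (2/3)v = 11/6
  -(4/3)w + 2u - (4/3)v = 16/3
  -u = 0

u = 0, v = -2, w = -2

Row-reduce the augmented matrix:
R1 ← R1 / (-5/3).
R2 ← R2 − 2·R1.
R3 ← R3 + 1·R1.
R2 ← R2 / (-32/15).
R1 ← R1 − 2/5·R2.
R3 ← R3 − 2/5·R2.
R3 ← R3 / (-5/32).
R1 ← R1 + 5/32·R3.
R2 ← R2 − 49/64·R3.
Reading off the reduced rows gives u = 0, v = -2, w = -2.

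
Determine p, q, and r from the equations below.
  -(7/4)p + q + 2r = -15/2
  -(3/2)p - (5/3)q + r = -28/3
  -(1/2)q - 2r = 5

p = 2, q = 2, r = -3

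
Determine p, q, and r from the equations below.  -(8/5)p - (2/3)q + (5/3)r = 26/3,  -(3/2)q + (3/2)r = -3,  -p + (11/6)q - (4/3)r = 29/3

p = -5, q = 4, r = 2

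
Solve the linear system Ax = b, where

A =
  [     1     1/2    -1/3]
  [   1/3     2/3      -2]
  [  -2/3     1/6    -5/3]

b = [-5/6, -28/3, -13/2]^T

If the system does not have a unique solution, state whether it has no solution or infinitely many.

no solution

Row-reduce:
R2 ← R2 − 1/3·R1.
R3 ← R3 + 2/3·R1.
R2 ← R2 / (1/2).
R1 ← R1 − 1/2·R2.
R3 ← R3 − 1/2·R2.
Row 3 reduces to 0 = 2, a contradiction. The system is inconsistent.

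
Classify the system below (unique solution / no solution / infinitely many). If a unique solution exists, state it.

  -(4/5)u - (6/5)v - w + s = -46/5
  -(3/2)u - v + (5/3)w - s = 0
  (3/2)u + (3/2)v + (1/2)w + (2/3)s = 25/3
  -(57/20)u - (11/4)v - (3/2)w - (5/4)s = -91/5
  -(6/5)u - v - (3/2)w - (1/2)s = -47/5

Row-reduce:
R1 ← R1 / (-4/5).
R2 ← R2 + 3/2·R1.
R3 ← R3 − 3/2·R1.
R4 ← R4 + 57/20·R1.
R5 ← R5 + 6/5·R1.
R2 ← R2 / (5/4).
R1 ← R1 − 3/2·R2.
R3 ← R3 + 3/4·R2.
R4 ← R4 − 61/40·R2.
R5 ← R5 − 4/5·R2.
R3 ← R3 / (3/4).
R1 ← R1 + 3·R3.
R2 ← R2 − 17/6·R3.
R4 ← R4 + 271/120·R3.
R5 ← R5 + 34/15·R3.
R4 ← R4 / (779/675).
R1 ← R1 − 82/15·R4.
R2 ← R2 + 727/135·R4.
R3 ← R3 − 49/45·R4.
R5 ← R5 − 1558/675·R4.
Row 5 reduces to 0 = 2, a contradiction. The system is inconsistent.

no solution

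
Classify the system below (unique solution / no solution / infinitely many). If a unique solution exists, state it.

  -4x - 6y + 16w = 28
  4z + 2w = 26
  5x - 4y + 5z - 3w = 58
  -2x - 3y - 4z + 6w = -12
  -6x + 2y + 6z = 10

Row-reduce the augmented matrix:
R1 ← R1 / (-4).
R3 ← R3 − 5·R1.
R4 ← R4 + 2·R1.
R5 ← R5 + 6·R1.
Swap R2 and R3.
R2 ← R2 / (-23/2).
R1 ← R1 − 3/2·R2.
R5 ← R5 − 11·R2.
R3 ← R3 / (4).
R1 ← R1 − 15/23·R3.
R2 ← R2 + 10/23·R3.
R4 ← R4 + 4·R3.
R5 ← R5 − 248/23·R3.
Swap R4 and R5.
R4 ← R4 / (-302/23).
R1 ← R1 + 97/46·R4.
R2 ← R2 + 29/23·R4.
R3 ← R3 − 1/2·R4.
R5 reduces to 0 = 0, so the extra equation is consistent.
Reading off the reduced rows gives x = 3, y = -4, z = 6, w = 1.

x = 3, y = -4, z = 6, w = 1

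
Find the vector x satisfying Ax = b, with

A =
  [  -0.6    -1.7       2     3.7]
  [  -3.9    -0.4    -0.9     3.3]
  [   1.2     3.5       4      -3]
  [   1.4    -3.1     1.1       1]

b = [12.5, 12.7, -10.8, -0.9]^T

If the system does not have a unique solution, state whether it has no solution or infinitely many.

Row-reduce the augmented matrix:
R1 ← R1 / (-3/5).
R2 ← R2 + 39/10·R1.
R3 ← R3 − 6/5·R1.
R4 ← R4 − 7/5·R1.
R2 ← R2 / (213/20).
R1 ← R1 − 17/6·R2.
R3 ← R3 − 1/10·R2.
R4 ← R4 + 106/15·R2.
R3 ← R3 / (8659/1065).
R1 ← R1 − 233/639·R3.
R2 ← R2 + 278/213·R3.
R4 ← R4 + 22087/6390·R3.
R4 ← R4 / (-226693/103908).
R1 ← R1 + 44285/51954·R4.
R2 ← R2 + 10484/8659·R4.
R3 ← R3 − 9787/17318·R4.
Reading off the reduced rows gives x_1 = 1, x_2 = 2, x_3 = -1, x_4 = 5.

x_1 = 1, x_2 = 2, x_3 = -1, x_4 = 5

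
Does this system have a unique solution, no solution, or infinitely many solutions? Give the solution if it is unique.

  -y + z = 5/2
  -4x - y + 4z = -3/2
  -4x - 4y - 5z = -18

x = 5/2, y = -1/2, z = 2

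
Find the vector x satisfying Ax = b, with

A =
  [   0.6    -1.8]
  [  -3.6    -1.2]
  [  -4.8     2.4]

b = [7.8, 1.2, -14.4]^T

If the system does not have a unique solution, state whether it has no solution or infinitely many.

Row-reduce the augmented matrix:
R1 ← R1 / (3/5).
R2 ← R2 + 18/5·R1.
R3 ← R3 + 24/5·R1.
R2 ← R2 / (-12).
R1 ← R1 + 3·R2.
R3 ← R3 + 12·R2.
R3 reduces to 0 = 0, so the extra equation is consistent.
Reading off the reduced rows gives x_1 = 1, x_2 = -4.

x_1 = 1, x_2 = -4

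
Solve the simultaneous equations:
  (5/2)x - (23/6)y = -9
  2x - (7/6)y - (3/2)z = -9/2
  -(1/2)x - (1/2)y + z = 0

Row-reduce:
R1 ← R1 / (5/2).
R2 ← R2 − 2·R1.
R3 ← R3 + 1/2·R1.
R2 ← R2 / (19/10).
R1 ← R1 + 23/15·R2.
R3 ← R3 + 19/15·R2.
Rank is 2 with 3 unknowns, leaving z free.

infinitely many solutions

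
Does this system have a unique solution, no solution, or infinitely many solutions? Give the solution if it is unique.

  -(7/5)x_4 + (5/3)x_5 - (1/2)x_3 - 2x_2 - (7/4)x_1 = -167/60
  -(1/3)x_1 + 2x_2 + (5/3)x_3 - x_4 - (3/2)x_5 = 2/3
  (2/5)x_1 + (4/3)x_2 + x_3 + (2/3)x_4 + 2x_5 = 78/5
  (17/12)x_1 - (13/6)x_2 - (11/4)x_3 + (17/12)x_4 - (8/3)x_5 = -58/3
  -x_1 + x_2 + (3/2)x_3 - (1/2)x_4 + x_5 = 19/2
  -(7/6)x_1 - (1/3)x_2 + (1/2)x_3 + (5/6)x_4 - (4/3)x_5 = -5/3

no solution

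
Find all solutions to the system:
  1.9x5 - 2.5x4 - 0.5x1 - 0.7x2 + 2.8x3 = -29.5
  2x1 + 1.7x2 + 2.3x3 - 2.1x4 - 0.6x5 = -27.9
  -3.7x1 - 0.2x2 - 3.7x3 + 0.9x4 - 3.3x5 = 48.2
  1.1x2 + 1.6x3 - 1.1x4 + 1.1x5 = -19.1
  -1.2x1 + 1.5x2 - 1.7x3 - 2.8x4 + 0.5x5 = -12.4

Row-reduce the augmented matrix:
R1 ← R1 / (-1/2).
R2 ← R2 − 2·R1.
R3 ← R3 + 37/10·R1.
R5 ← R5 + 6/5·R1.
R2 ← R2 / (-11/10).
R1 ← R1 − 7/5·R2.
R3 ← R3 − 249/50·R2.
R4 ← R4 − 11/10·R2.
R5 ← R5 − 159/50·R2.
R3 ← R3 / (10092/275).
R1 ← R1 − 637/55·R3.
R2 ← R2 + 135/11·R3.
R4 ← R4 − 151/10·R3.
R5 ← R5 − 8417/275·R3.
R4 ← R4 / (9449/6960).
R1 ← R1 − 533/696·R4.
R2 ← R2 + 193/232·R4.
R3 ← R3 + 671/696·R4.
R5 ← R5 + 7907/3480·R4.
R5 ← R5 / (21679291/2740210).
R1 ← R1 + 179910/274021·R5.
R2 ← R2 + 60537/274021·R5.
R3 ← R3 − 48705/24911·R5.
R4 ← R4 − 444722/274021·R5.
Reading off the reduced rows gives x1 = -4, x2 = -2, x3 = -3, x4 = 6, x5 = -5.

x1 = -4, x2 = -2, x3 = -3, x4 = 6, x5 = -5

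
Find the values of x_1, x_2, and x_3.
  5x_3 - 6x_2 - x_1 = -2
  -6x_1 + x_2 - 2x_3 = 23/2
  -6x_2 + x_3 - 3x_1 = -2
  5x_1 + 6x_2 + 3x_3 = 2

x_1 = -2, x_2 = 3/2, x_3 = 1

Row-reduce the augmented matrix:
R1 ← R1 / (-1).
R2 ← R2 + 6·R1.
R3 ← R3 + 3·R1.
R4 ← R4 − 5·R1.
R2 ← R2 / (37).
R1 ← R1 − 6·R2.
R3 ← R3 − 12·R2.
R4 ← R4 + 24·R2.
R3 ← R3 / (-134/37).
R1 ← R1 − 7/37·R3.
R2 ← R2 + 32/37·R3.
R4 ← R4 − 268/37·R3.
R4 reduces to 0 = 0, so the extra equation is consistent.
Reading off the reduced rows gives x_1 = -2, x_2 = 3/2, x_3 = 1.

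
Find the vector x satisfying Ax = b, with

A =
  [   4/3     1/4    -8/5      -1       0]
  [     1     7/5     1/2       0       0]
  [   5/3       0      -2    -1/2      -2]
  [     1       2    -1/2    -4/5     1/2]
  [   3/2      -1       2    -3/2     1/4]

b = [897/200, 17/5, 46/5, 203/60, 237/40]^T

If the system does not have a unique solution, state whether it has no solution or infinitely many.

x_1 = 5/2, x_2 = 1/2, x_3 = 2/5, x_4 = -5/3, x_5 = -5/2

Row-reduce the augmented matrix:
R1 ← R1 / (4/3).
R2 ← R2 − 1·R1.
R3 ← R3 − 5/3·R1.
R4 ← R4 − 1·R1.
R5 ← R5 − 3/2·R1.
R2 ← R2 / (97/80).
R1 ← R1 − 3/16·R2.
R3 ← R3 + 5/16·R2.
R4 ← R4 − 29/16·R2.
R5 ← R5 + 41/32·R2.
R3 ← R3 / (85/194).
R1 ← R1 + 1419/970·R3.
R2 ← R2 − 136/97·R3.
R4 ← R4 + 893/485·R3.
R5 ← R5 − 10857/1940·R3.
R4 ← R4 / (1187/425).
R1 ← R1 − 1941/850·R4.
R2 ← R2 + 12/5·R4.
R3 ← R3 − 183/85·R4.
R5 ← R5 + 19773/1700·R4.
R5 ← R5 / (-338209/47480).
R1 ← R1 + 5097/23740·R5.
R2 ← R2 + 466/1187·R5.
R3 ← R3 − 3629/2374·R5.
R4 ← R4 + 6719/2374·R5.
Reading off the reduced rows gives x_1 = 5/2, x_2 = 1/2, x_3 = 2/5, x_4 = -5/3, x_5 = -5/2.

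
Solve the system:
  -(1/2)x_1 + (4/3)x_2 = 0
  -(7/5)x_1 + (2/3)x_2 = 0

x_1 = 0, x_2 = 0

Row-reduce the augmented matrix:
R1 ← R1 / (-1/2).
R2 ← R2 + 7/5·R1.
R2 ← R2 / (-46/15).
R1 ← R1 + 8/3·R2.
Reading off the reduced rows gives x_1 = 0, x_2 = 0.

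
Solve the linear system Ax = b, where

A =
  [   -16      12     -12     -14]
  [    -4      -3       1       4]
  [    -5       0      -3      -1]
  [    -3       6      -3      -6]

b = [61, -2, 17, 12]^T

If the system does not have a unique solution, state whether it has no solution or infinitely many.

no solution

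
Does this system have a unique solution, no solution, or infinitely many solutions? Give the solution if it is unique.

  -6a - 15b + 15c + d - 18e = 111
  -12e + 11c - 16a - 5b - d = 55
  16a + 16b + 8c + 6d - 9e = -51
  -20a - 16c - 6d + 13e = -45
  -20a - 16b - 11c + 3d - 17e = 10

a = 1, b = -4, c = 3, d = -6, e = -1

Row-reduce the augmented matrix:
R1 ← R1 / (-6).
R2 ← R2 + 16·R1.
R3 ← R3 − 16·R1.
R4 ← R4 + 20·R1.
R5 ← R5 + 20·R1.
R2 ← R2 / (35).
R1 ← R1 − 5/2·R2.
R3 ← R3 + 24·R2.
R4 ← R4 − 50·R2.
R5 ← R5 − 34·R2.
R3 ← R3 / (984/35).
R1 ← R1 + 3/7·R3.
R2 ← R2 + 29/35·R3.
R4 ← R4 + 172/7·R3.
R5 ← R5 + 1149/35·R3.
R4 ← R4 / (473/369).
R1 ← R1 − 31/164·R4.
R2 ← R2 − 113/1476·R4.
R3 ← R3 − 323/1476·R4.
R5 ← R5 − 5123/492·R4.
R5 ← R5 / (23161/946).
R1 ← R1 − 435/473·R5.
R2 ← R2 − 449/946·R5.
R3 ← R3 + 5/473·R5.
R4 ← R4 + 4923/946·R5.
Reading off the reduced rows gives a = 1, b = -4, c = 3, d = -6, e = -1.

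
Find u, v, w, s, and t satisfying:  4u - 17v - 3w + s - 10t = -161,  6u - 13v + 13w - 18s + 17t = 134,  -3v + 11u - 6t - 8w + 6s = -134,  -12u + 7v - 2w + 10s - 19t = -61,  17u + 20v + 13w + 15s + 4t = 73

Row-reduce the augmented matrix:
R1 ← R1 / (4).
R2 ← R2 − 6·R1.
R3 ← R3 − 11·R1.
R4 ← R4 + 12·R1.
R5 ← R5 − 17·R1.
R2 ← R2 / (25/2).
R1 ← R1 + 17/4·R2.
R3 ← R3 − 175/4·R2.
R4 ← R4 + 44·R2.
R5 ← R5 − 369/4·R2.
R3 ← R3 / (-61).
R1 ← R1 − 26/5·R3.
R2 ← R2 − 7/5·R3.
R4 ← R4 − 253/5·R3.
R5 ← R5 + 517/5·R3.
R4 ← R4 / (11193/3050).
R1 ← R1 + 869/3050·R4.
R2 ← R2 − 247/3050·R4.
R3 ← R3 + 143/122·R4.
R5 ← R5 − 51029/1525·R4.
R5 ← R5 / (253590/3731).
R1 ← R1 + 829/3731·R5.
R2 ← R2 − 211/287·R5.
R3 ← R3 + 622/287·R5.
R4 ← R4 + 11621/3731·R5.
Reading off the reduced rows gives u = -2, v = 6, w = 5, s = -6, t = 3.

u = -2, v = 6, w = 5, s = -6, t = 3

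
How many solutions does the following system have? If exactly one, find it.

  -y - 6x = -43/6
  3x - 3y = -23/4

x = 3/4, y = 8/3

From equation 1: y = 43/6 − 6·x.
Substitute into equation 2 and solve: x = 3/4.
Then y = 8/3.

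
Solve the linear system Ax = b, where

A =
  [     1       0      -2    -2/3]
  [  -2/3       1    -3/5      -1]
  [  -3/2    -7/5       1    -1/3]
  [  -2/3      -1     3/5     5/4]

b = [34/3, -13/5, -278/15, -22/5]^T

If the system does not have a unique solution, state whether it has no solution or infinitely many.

Row-reduce the augmented matrix:
R2 ← R2 + 2/3·R1.
R3 ← R3 + 3/2·R1.
R4 ← R4 + 2/3·R1.
R3 ← R3 + 7/5·R2.
R4 ← R4 + 1·R2.
R3 ← R3 / (-353/75).
R1 ← R1 + 2·R3.
R2 ← R2 + 29/15·R3.
R4 ← R4 + 8/3·R3.
R4 ← R4 / (5347/4236).
R1 ← R1 − 268/353·R4.
R2 ← R2 + 70/1059·R4.
R3 ← R3 − 755/1059·R4.
Reading off the reduced rows gives x_1 = 6, x_2 = 3, x_3 = -4, x_4 = 4.

x_1 = 6, x_2 = 3, x_3 = -4, x_4 = 4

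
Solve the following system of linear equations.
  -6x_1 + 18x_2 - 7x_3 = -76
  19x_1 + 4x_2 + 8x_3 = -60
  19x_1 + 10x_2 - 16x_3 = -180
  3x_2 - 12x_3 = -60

x_1 = -4, x_2 = -4, x_3 = 4

Row-reduce the augmented matrix:
R1 ← R1 / (-6).
R2 ← R2 − 19·R1.
R3 ← R3 − 19·R1.
R2 ← R2 / (61).
R1 ← R1 + 3·R2.
R3 ← R3 − 67·R2.
R4 ← R4 − 3·R2.
R3 ← R3 / (-1379/61).
R1 ← R1 − 86/183·R3.
R2 ← R2 + 85/366·R3.
R4 ← R4 + 1379/122·R3.
R4 reduces to 0 = 0, so the extra equation is consistent.
Reading off the reduced rows gives x_1 = -4, x_2 = -4, x_3 = 4.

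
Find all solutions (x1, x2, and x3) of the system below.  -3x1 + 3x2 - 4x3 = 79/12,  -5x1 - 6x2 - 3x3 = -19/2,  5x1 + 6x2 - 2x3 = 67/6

Row-reduce the augmented matrix:
R1 ← R1 / (-3).
R2 ← R2 + 5·R1.
R3 ← R3 − 5·R1.
R2 ← R2 / (-11).
R1 ← R1 + 1·R2.
R3 ← R3 − 11·R2.
R3 ← R3 / (-5).
R1 ← R1 − 1·R3.
R2 ← R2 + 1/3·R3.
Reading off the reduced rows gives x1 = 0, x2 = 7/4, x3 = -1/3.

x1 = 0, x2 = 7/4, x3 = -1/3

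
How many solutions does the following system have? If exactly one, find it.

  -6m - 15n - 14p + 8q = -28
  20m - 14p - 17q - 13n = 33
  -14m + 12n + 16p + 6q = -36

infinitely many solutions

Row-reduce:
R1 ← R1 / (-6).
R2 ← R2 − 20·R1.
R3 ← R3 + 14·R1.
R2 ← R2 / (-63).
R1 ← R1 − 5/2·R2.
R3 ← R3 − 47·R2.
R3 ← R3 / (92/27).
R1 ← R1 + 2/27·R3.
R2 ← R2 − 26/27·R3.
Rank is 3 with 4 unknowns, leaving q free.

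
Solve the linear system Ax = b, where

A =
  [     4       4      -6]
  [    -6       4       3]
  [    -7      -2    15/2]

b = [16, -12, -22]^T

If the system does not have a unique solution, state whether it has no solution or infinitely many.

infinitely many solutions

Row-reduce:
R1 ← R1 / (4).
R2 ← R2 + 6·R1.
R3 ← R3 + 7·R1.
R2 ← R2 / (10).
R1 ← R1 − 1·R2.
R3 ← R3 − 5·R2.
Rank is 2 with 3 unknowns, leaving x_3 free.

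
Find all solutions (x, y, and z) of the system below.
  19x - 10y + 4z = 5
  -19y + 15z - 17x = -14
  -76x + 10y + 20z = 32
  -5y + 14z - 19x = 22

no solution

Row-reduce:
R1 ← R1 / (19).
R2 ← R2 + 17·R1.
R3 ← R3 + 76·R1.
R4 ← R4 + 19·R1.
R2 ← R2 / (-531/19).
R1 ← R1 + 10/19·R2.
R3 ← R3 + 30·R2.
R4 ← R4 + 15·R2.
R3 ← R3 / (2842/177).
R1 ← R1 + 74/531·R3.
R2 ← R2 + 353/531·R3.
R4 ← R4 − 1421/177·R3.
Row 4 reduces to 0 = 1, a contradiction. The system is inconsistent.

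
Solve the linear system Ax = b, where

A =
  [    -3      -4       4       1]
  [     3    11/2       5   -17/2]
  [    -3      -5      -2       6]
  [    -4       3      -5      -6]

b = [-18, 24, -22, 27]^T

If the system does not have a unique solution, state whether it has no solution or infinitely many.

Row-reduce:
R1 ← R1 / (-3).
R2 ← R2 − 3·R1.
R3 ← R3 + 3·R1.
R4 ← R4 + 4·R1.
R2 ← R2 / (3/2).
R1 ← R1 − 4/3·R2.
R3 ← R3 + 1·R2.
R4 ← R4 − 25/3·R2.
Swap R3 and R4.
R3 ← R3 / (-181/3).
R1 ← R1 + 28/3·R3.
R2 ← R2 − 6·R3.
Rank is 3 with 4 unknowns, leaving x_4 free.

infinitely many solutions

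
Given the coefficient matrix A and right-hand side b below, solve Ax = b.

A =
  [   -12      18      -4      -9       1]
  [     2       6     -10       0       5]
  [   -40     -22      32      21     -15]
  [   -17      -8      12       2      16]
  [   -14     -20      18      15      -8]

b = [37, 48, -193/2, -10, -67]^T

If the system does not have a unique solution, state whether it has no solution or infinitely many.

Row-reduce:
R1 ← R1 / (-12).
R2 ← R2 − 2·R1.
R3 ← R3 + 40·R1.
R4 ← R4 + 17·R1.
R5 ← R5 + 14·R1.
R2 ← R2 / (9).
R1 ← R1 + 3/2·R2.
R3 ← R3 + 82·R2.
R4 ← R4 + 67/2·R2.
R5 ← R5 + 41·R2.
R3 ← R3 / (-1400/27).
R1 ← R1 + 13/9·R3.
R2 ← R2 + 32/27·R3.
R4 ← R4 + 595/27·R3.
R5 ← R5 + 700/27·R3.
R4 ← R4 / (-67/10).
R1 ← R1 + 27/50·R4.
R2 ← R2 + 51/50·R4.
R3 ← R3 + 18/25·R4.
Row 5 reduces to 0 = -1/4, a contradiction. The system is inconsistent.

no solution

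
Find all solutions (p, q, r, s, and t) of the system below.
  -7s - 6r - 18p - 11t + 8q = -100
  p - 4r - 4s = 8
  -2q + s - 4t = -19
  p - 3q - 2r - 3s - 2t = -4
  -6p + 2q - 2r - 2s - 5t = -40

Row-reduce:
R1 ← R1 / (-18).
R2 ← R2 − 1·R1.
R4 ← R4 − 1·R1.
R5 ← R5 + 6·R1.
R2 ← R2 / (4/9).
R1 ← R1 + 4/9·R2.
R3 ← R3 + 2·R2.
R4 ← R4 + 23/9·R2.
R5 ← R5 + 2/3·R2.
R3 ← R3 / (-39/2).
R1 ← R1 + 4·R3.
R2 ← R2 + 39/4·R3.
R4 ← R4 + 109/4·R3.
R5 ← R5 + 13/2·R3.
R4 ← R4 / (-63/26).
R1 ← R1 + 2/13·R4.
R2 ← R2 + 1/2·R4.
R3 ← R3 − 25/26·R4.
Row 5 reduces to 0 = -1/3, a contradiction. The system is inconsistent.

no solution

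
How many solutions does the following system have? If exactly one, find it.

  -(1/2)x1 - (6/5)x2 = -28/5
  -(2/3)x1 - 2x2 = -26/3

x1 = 4, x2 = 3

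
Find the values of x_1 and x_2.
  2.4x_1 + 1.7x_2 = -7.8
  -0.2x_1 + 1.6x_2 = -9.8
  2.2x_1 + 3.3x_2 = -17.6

x_1 = 1, x_2 = -6

Row-reduce the augmented matrix:
R1 ← R1 / (12/5).
R2 ← R2 + 1/5·R1.
R3 ← R3 − 11/5·R1.
R2 ← R2 / (209/120).
R1 ← R1 − 17/24·R2.
R3 ← R3 − 209/120·R2.
R3 reduces to 0 = 0, so the extra equation is consistent.
Reading off the reduced rows gives x_1 = 1, x_2 = -6.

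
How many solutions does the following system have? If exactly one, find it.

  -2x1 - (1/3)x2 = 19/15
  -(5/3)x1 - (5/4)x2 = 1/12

Row-reduce the augmented matrix:
R1 ← R1 / (-2).
R2 ← R2 + 5/3·R1.
R2 ← R2 / (-35/36).
R1 ← R1 − 1/6·R2.
Reading off the reduced rows gives x1 = -4/5, x2 = 1.

x1 = -4/5, x2 = 1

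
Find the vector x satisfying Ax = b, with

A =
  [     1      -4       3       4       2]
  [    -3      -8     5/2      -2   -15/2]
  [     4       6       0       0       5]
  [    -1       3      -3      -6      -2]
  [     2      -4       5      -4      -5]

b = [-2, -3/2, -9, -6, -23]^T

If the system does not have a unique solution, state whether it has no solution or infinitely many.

no solution

Row-reduce:
R2 ← R2 + 3·R1.
R3 ← R3 − 4·R1.
R4 ← R4 + 1·R1.
R5 ← R5 − 2·R1.
R2 ← R2 / (-20).
R1 ← R1 + 4·R2.
R3 ← R3 − 22·R2.
R4 ← R4 + 1·R2.
R5 ← R5 − 4·R2.
R3 ← R3 / (13/20).
R1 ← R1 − 7/10·R3.
R2 ← R2 + 23/40·R3.
R4 ← R4 + 23/40·R3.
R5 ← R5 − 13/10·R3.
R4 ← R4 / (-90/13).
R1 ← R1 − 96/13·R4.
R2 ← R2 + 64/13·R4.
R3 ← R3 + 100/13·R4.
Row 5 reduces to 0 = -2, a contradiction. The system is inconsistent.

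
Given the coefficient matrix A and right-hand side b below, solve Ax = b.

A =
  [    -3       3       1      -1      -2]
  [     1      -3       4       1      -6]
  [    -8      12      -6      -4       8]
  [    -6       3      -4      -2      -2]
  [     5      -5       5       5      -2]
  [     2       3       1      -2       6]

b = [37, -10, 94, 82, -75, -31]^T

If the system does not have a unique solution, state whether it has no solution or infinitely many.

Row-reduce the augmented matrix:
R1 ← R1 / (-3).
R2 ← R2 − 1·R1.
R3 ← R3 + 8·R1.
R4 ← R4 + 6·R1.
R5 ← R5 − 5·R1.
R6 ← R6 − 2·R1.
R2 ← R2 / (-2).
R1 ← R1 + 1·R2.
R3 ← R3 − 4·R2.
R4 ← R4 + 3·R2.
R6 ← R6 − 5·R2.
Swap R3 and R4.
R3 ← R3 / (-25/2).
R1 ← R1 + 5/2·R3.
R2 ← R2 + 13/6·R3.
R5 ← R5 − 20/3·R3.
R6 ← R6 − 25/2·R3.
Swap R4 and R5.
R4 ← R4 / (14/5).
R1 ← R1 − 1/5·R4.
R2 ← R2 + 4/25·R4.
R3 ← R3 − 2/25·R4.
R6 ← R6 + 2·R4.
Swap R5 and R6.
R5 ← R5 / (16/21).
R1 ← R1 − 32/21·R5.
R2 ← R2 − 46/35·R5.
R3 ← R3 + 104/105·R5.
R4 ← R4 − 8/21·R5.
R6 reduces to 0 = 0, so the extra equation is consistent.
Reading off the reduced rows gives x_1 = -6, x_2 = 4, x_3 = -5, x_4 = -2, x_5 = -5.

x_1 = -6, x_2 = 4, x_3 = -5, x_4 = -2, x_5 = -5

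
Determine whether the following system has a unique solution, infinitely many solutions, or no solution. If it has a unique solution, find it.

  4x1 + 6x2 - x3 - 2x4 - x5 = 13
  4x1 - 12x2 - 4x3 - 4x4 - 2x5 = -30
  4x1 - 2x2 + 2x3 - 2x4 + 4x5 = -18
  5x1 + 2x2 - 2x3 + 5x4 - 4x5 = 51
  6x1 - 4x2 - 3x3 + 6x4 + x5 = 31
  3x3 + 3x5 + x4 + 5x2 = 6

Row-reduce the augmented matrix:
R1 ← R1 / (4).
R2 ← R2 − 4·R1.
R3 ← R3 − 4·R1.
R4 ← R4 − 5·R1.
R5 ← R5 − 6·R1.
R2 ← R2 / (-18).
R1 ← R1 − 3/2·R2.
R3 ← R3 + 8·R2.
R4 ← R4 + 11/2·R2.
R5 ← R5 + 13·R2.
R6 ← R6 − 5·R2.
R3 ← R3 / (13/3).
R1 ← R1 + 1/2·R3.
R2 ← R2 − 1/6·R3.
R4 ← R4 − 1/6·R3.
R5 ← R5 − 2/3·R3.
R6 ← R6 − 13/6·R3.
R4 ← R4 / (105/13).
R1 ← R1 + 22/39·R4.
R2 ← R2 − 1/13·R4.
R3 ← R3 − 8/39·R4.
R5 ← R5 − 134/13·R4.
R5 ← R5 / (202/35).
R1 ← R1 − 23/210·R5.
R2 ← R2 + 9/70·R5.
R3 ← R3 − 139/105·R5.
R4 ← R4 + 23/70·R5.
R6 reduces to 0 = 0, so the extra equation is consistent.
Reading off the reduced rows gives x1 = 2, x2 = 2, x3 = 0, x4 = 5, x5 = -3.

x1 = 2, x2 = 2, x3 = 0, x4 = 5, x5 = -3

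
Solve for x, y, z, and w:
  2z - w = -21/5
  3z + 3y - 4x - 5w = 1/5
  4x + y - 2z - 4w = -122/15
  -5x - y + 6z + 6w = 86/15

x = -2, y = 2/3, z = -8/5, w = 1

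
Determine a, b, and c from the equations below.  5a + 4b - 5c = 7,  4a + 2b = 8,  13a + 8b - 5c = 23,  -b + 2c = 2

a = 3, b = -2, c = 0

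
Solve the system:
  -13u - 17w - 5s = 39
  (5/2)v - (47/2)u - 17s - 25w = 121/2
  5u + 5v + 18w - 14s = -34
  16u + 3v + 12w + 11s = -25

no solution

Row-reduce:
R1 ← R1 / (-13).
R2 ← R2 + 47/2·R1.
R3 ← R3 − 5·R1.
R4 ← R4 − 16·R1.
R2 ← R2 / (5/2).
R3 ← R3 − 5·R2.
R4 ← R4 − 3·R2.
Swap R3 and R4.
R3 ← R3 / (-79/5).
R1 ← R1 − 17/13·R3.
R2 ← R2 − 149/65·R3.
Row 4 reduces to 0 = 1, a contradiction. The system is inconsistent.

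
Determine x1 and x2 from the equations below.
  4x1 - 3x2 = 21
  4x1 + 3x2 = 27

x1 = 6, x2 = 1

Row-reduce the augmented matrix:
R1 ← R1 / (4).
R2 ← R2 − 4·R1.
R2 ← R2 / (6).
R1 ← R1 + 3/4·R2.
Reading off the reduced rows gives x1 = 6, x2 = 1.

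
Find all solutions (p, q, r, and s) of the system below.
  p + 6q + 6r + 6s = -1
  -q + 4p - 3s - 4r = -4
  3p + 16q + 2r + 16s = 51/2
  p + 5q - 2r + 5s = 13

Row-reduce:
R2 ← R2 − 4·R1.
R3 ← R3 − 3·R1.
R4 ← R4 − 1·R1.
R2 ← R2 / (-25).
R1 ← R1 − 6·R2.
R3 ← R3 + 2·R2.
R4 ← R4 + 1·R2.
R3 ← R3 / (-344/25).
R1 ← R1 + 18/25·R3.
R2 ← R2 − 28/25·R3.
R4 ← R4 + 172/25·R3.
Row 4 reduces to 0 = -1/4, a contradiction. The system is inconsistent.

no solution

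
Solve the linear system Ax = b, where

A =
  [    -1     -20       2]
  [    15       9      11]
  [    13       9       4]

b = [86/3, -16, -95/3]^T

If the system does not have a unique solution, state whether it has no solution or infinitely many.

Row-reduce the augmented matrix:
R1 ← R1 / (-1).
R2 ← R2 − 15·R1.
R3 ← R3 − 13·R1.
R2 ← R2 / (-291).
R1 ← R1 − 20·R2.
R3 ← R3 + 251·R2.
R3 ← R3 / (-1561/291).
R1 ← R1 − 238/291·R3.
R2 ← R2 + 41/291·R3.
Reading off the reduced rows gives x_1 = -8/3, x_2 = -1, x_3 = 3.

x_1 = -8/3, x_2 = -1, x_3 = 3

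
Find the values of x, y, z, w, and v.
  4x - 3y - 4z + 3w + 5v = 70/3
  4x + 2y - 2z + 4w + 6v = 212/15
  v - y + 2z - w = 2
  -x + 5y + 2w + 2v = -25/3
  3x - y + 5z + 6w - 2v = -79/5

Row-reduce the augmented matrix:
R1 ← R1 / (4).
R2 ← R2 − 4·R1.
R4 ← R4 + 1·R1.
R5 ← R5 − 3·R1.
R2 ← R2 / (5).
R1 ← R1 + 3/4·R2.
R3 ← R3 + 1·R2.
R4 ← R4 − 17/4·R2.
R5 ← R5 − 5/4·R2.
R3 ← R3 / (12/5).
R1 ← R1 + 7/10·R3.
R2 ← R2 − 2/5·R3.
R4 ← R4 + 27/10·R3.
R5 ← R5 − 15/2·R3.
R1 ← R1 − 2/3·R4.
R2 ← R2 − 1/3·R4.
R3 ← R3 + 1/3·R4.
R5 ← R5 − 6·R4.
R5 ← R5 / (-129/4).
R1 ← R1 + 3/4·R5.
R2 ← R2 + 5/4·R5.
R3 ← R3 − 7/4·R5.
R4 ← R4 − 15/4·R5.
Reading off the reduced rows gives x = 7/3, y = -6/5, z = -8/5, w = -2, v = 2.

x = 7/3, y = -6/5, z = -8/5, w = -2, v = 2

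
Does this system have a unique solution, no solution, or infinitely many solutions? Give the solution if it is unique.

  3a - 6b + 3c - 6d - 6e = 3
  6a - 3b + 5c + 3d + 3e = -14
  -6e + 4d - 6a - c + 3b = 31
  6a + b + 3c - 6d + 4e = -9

Row-reduce:
R1 ← R1 / (3).
R2 ← R2 − 6·R1.
R3 ← R3 + 6·R1.
R4 ← R4 − 6·R1.
R2 ← R2 / (9).
R1 ← R1 + 2·R2.
R3 ← R3 + 9·R2.
R4 ← R4 − 13·R2.
R3 ← R3 / (4).
R1 ← R1 − 7/9·R3.
R2 ← R2 + 1/9·R3.
R4 ← R4 + 14/9·R3.
R4 ← R4 / (-233/18).
R1 ← R1 + 1/36·R4.
R2 ← R2 − 67/36·R4.
R3 ← R3 − 7/4·R4.
Rank is 4 with 5 unknowns, leaving e free.

infinitely many solutions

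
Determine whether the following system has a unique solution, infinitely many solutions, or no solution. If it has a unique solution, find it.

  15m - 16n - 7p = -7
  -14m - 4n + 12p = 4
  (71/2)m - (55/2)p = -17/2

Row-reduce:
R1 ← R1 / (15).
R2 ← R2 + 14·R1.
R3 ← R3 − 71/2·R1.
R2 ← R2 / (-284/15).
R1 ← R1 + 16/15·R2.
R3 ← R3 − 568/15·R2.
Row 3 reduces to 0 = 3, a contradiction. The system is inconsistent.

no solution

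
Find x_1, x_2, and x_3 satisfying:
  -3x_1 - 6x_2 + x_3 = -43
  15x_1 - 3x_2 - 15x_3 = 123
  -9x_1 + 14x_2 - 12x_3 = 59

x_1 = 5, x_2 = 4, x_3 = -4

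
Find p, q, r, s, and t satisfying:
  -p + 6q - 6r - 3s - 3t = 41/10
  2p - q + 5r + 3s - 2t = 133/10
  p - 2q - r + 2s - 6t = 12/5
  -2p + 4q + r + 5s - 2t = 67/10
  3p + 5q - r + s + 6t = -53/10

Row-reduce the augmented matrix:
R1 ← R1 / (-1).
R2 ← R2 − 2·R1.
R3 ← R3 − 1·R1.
R4 ← R4 + 2·R1.
R5 ← R5 − 3·R1.
R2 ← R2 / (11).
R1 ← R1 + 6·R2.
R3 ← R3 − 4·R2.
R4 ← R4 + 8·R2.
R5 ← R5 − 23·R2.
R3 ← R3 / (-49/11).
R1 ← R1 − 24/11·R3.
R2 ← R2 + 7/11·R3.
R4 ← R4 − 87/11·R3.
R5 ← R5 + 48/11·R3.
R4 ← R4 / (440/49).
R1 ← R1 − 69/49·R4.
R2 ← R2 + 2/7·R4.
R3 ← R3 + 1/49·R4.
R5 ← R5 + 89/49·R4.
R5 ← R5 / (7541/440).
R1 ← R1 + 1041/440·R5.
R2 ← R2 + 57/220·R5.
R3 ← R3 − 589/440·R5.
R4 ← R4 + 619/440·R5.
Reading off the reduced rows gives p = 2/5, q = 2, r = 3, s = -3/2, t = -2.

p = 2/5, q = 2, r = 3, s = -3/2, t = -2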